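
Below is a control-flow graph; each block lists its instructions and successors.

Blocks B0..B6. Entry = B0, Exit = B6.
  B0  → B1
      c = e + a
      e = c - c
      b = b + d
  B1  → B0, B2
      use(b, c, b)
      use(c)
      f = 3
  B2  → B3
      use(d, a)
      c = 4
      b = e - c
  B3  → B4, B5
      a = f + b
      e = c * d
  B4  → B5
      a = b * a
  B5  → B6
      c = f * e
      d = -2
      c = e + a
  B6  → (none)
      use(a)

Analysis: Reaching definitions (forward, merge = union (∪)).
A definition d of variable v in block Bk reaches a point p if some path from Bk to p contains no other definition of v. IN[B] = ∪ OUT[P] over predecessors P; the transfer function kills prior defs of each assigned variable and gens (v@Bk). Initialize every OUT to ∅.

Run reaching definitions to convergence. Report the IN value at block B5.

Answer: {a@B3, a@B4, b@B2, c@B2, e@B3, f@B1}

Trace:
Converged values:
  B0:   IN={b@B0, c@B0, e@B0, f@B1}   OUT={b@B0, c@B0, e@B0, f@B1}
  B1:   IN={b@B0, c@B0, e@B0, f@B1}   OUT={b@B0, c@B0, e@B0, f@B1}
  B2:   IN={b@B0, c@B0, e@B0, f@B1}   OUT={b@B2, c@B2, e@B0, f@B1}
  B3:   IN={b@B2, c@B2, e@B0, f@B1}   OUT={a@B3, b@B2, c@B2, e@B3, f@B1}
  B4:   IN={a@B3, b@B2, c@B2, e@B3, f@B1}   OUT={a@B4, b@B2, c@B2, e@B3, f@B1}
  B5:   IN={a@B3, a@B4, b@B2, c@B2, e@B3, f@B1}   OUT={a@B3, a@B4, b@B2, c@B5, d@B5, e@B3, f@B1}
  B6:   IN={a@B3, a@B4, b@B2, c@B5, d@B5, e@B3, f@B1}   OUT={a@B3, a@B4, b@B2, c@B5, d@B5, e@B3, f@B1}

Merge at B5: IN[B5] = OUT[B3] ⊔ OUT[B4] = {a@B3, a@B4, b@B2, c@B2, e@B3, f@B1}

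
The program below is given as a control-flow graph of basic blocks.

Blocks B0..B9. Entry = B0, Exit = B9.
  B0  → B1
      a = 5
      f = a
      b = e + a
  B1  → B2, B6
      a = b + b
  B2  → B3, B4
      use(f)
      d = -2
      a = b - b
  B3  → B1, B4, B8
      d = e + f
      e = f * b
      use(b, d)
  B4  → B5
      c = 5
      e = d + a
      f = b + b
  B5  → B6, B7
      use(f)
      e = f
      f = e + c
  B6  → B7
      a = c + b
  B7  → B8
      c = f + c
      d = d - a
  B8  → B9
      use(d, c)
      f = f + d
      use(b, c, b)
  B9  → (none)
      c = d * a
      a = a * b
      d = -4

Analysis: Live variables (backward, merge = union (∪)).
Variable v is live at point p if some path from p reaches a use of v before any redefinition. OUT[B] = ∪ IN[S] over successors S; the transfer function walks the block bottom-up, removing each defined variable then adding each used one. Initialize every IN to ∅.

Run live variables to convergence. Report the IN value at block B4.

Answer: {a, b, d}

Working:
Per-block solution:
  B0:   IN={c, d, e}   OUT={b, c, d, e, f}
  B1:   IN={b, c, d, e, f}   OUT={b, c, d, e, f}
  B2:   IN={b, c, e, f}   OUT={a, b, c, d, e, f}
  B3:   IN={a, b, c, e, f}   OUT={a, b, c, d, e, f}
  B4:   IN={a, b, d}   OUT={a, b, c, d, f}
  B5:   IN={a, b, c, d, f}   OUT={a, b, c, d, f}
  B6:   IN={b, c, d, f}   OUT={a, b, c, d, f}
  B7:   IN={a, b, c, d, f}   OUT={a, b, c, d, f}
  B8:   IN={a, b, c, d, f}   OUT={a, b, d}
  B9:   IN={a, b, d}   OUT={}

Merge at B4: OUT[B4] = IN[B5] = {a, b, c, d, f}
Applying B4's transfer function to that OUT value gives IN[B4] (row B4 above).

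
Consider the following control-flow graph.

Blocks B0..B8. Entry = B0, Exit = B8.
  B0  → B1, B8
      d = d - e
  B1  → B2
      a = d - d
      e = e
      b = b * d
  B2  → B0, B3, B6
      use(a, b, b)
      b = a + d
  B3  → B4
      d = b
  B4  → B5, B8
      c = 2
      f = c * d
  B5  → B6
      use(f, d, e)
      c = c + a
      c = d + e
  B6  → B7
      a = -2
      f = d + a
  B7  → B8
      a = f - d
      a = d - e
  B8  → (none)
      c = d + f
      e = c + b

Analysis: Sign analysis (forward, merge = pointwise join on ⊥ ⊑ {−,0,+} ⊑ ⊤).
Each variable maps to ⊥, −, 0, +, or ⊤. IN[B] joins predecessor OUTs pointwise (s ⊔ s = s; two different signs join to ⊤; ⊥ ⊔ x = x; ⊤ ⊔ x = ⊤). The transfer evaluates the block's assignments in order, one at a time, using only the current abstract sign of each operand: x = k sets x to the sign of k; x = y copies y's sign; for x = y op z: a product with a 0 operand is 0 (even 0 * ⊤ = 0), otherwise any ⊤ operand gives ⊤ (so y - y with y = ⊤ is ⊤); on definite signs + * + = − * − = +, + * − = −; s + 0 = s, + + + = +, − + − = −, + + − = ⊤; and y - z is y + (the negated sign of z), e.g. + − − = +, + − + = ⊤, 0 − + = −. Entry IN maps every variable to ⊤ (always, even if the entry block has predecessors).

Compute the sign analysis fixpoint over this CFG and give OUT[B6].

Answer: {a: -, b: ⊤, c: ⊤, d: ⊤, e: ⊤, f: ⊤}

Derivation:
Fixpoint table:
  B0: | IN=(all ⊤) | OUT=(all ⊤)
  B1: | IN=(all ⊤) | OUT=(all ⊤)
  B2: | IN=(all ⊤) | OUT=(all ⊤)
  B3: | IN=(all ⊤) | OUT=(all ⊤)
  B4: | IN=(all ⊤) | OUT={c:+; rest ⊤}
  B5: | IN={c:+; rest ⊤} | OUT=(all ⊤)
  B6: | IN=(all ⊤) | OUT={a:-; rest ⊤}
  B7: | IN={a:-; rest ⊤} | OUT=(all ⊤)
  B8: | IN=(all ⊤) | OUT=(all ⊤)

Merge at B6: IN[B6] = OUT[B2] ⊔ OUT[B5] = {a: ⊤, b: ⊤, c: ⊤, d: ⊤, e: ⊤, f: ⊤}
Applying B6's transfer function to that IN value gives OUT[B6] (row B6 above).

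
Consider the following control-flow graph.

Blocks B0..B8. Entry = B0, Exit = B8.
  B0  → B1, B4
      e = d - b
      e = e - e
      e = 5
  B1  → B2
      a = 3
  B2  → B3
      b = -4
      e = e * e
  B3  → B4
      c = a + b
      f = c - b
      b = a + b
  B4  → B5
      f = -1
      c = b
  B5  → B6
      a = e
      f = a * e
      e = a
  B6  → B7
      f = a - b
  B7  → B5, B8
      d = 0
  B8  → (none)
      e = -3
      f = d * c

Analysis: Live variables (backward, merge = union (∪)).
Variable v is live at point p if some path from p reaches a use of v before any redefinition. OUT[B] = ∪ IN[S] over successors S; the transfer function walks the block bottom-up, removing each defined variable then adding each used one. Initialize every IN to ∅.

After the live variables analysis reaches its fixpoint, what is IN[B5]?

Answer: {b, c, e}

Trace:
Converged values:
  B0: | IN={b, d} | OUT={b, e}
  B1: | IN={e} | OUT={a, e}
  B2: | IN={a, e} | OUT={a, b, e}
  B3: | IN={a, b, e} | OUT={b, e}
  B4: | IN={b, e} | OUT={b, c, e}
  B5: | IN={b, c, e} | OUT={a, b, c, e}
  B6: | IN={a, b, c, e} | OUT={b, c, e}
  B7: | IN={b, c, e} | OUT={b, c, d, e}
  B8: | IN={c, d} | OUT={}

Merge at B5: OUT[B5] = IN[B6] = {a, b, c, e}
Applying B5's transfer function to that OUT value gives IN[B5] (row B5 above).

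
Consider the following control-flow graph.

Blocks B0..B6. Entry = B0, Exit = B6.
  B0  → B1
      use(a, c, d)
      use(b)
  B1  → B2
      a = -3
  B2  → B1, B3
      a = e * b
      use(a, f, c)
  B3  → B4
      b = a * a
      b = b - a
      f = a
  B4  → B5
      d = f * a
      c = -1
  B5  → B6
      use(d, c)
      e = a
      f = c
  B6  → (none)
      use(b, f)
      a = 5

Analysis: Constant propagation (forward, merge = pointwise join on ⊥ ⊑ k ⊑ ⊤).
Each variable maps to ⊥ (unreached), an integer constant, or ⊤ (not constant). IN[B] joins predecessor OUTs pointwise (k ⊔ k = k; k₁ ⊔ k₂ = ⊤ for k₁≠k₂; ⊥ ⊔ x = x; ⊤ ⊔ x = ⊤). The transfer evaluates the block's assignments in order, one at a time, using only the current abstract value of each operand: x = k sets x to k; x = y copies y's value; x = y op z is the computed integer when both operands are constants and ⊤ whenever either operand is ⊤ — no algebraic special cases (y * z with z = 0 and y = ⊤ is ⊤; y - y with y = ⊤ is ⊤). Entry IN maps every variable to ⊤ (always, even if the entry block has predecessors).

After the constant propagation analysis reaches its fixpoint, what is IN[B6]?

Answer: {a: ⊤, b: ⊤, c: -1, d: ⊤, e: ⊤, f: -1}

Trace:
Converged values:
  B0:   IN=(all ⊤)   OUT=(all ⊤)
  B1:   IN=(all ⊤)   OUT={a:-3; rest ⊤}
  B2:   IN={a:-3; rest ⊤}   OUT=(all ⊤)
  B3:   IN=(all ⊤)   OUT=(all ⊤)
  B4:   IN=(all ⊤)   OUT={c:-1; rest ⊤}
  B5:   IN={c:-1; rest ⊤}   OUT={c:-1, f:-1; rest ⊤}
  B6:   IN={c:-1, f:-1; rest ⊤}   OUT={a:5, c:-1, f:-1; rest ⊤}

Merge at B6: IN[B6] = OUT[B5] = {a: ⊤, b: ⊤, c: -1, d: ⊤, e: ⊤, f: -1}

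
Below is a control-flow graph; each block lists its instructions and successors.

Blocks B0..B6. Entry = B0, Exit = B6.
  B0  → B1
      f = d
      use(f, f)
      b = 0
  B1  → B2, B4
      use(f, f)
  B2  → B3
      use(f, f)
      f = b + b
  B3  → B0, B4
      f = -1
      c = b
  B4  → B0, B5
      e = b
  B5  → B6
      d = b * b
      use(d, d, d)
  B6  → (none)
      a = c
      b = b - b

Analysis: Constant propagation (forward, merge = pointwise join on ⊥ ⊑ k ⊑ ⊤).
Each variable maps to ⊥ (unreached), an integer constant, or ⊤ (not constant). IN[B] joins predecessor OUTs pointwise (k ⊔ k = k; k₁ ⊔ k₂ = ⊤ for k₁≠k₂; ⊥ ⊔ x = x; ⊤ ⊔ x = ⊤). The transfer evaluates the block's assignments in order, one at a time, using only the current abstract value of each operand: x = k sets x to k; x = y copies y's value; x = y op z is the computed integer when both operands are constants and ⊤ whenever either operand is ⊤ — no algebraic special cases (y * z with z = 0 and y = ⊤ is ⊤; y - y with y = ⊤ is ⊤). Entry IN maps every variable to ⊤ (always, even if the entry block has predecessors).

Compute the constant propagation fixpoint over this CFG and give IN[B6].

Answer: {a: ⊤, b: 0, c: ⊤, d: 0, e: 0, f: ⊤}

Working:
Converged values:
  B0: | IN=(all ⊤) | OUT={b:0; rest ⊤}
  B1: | IN={b:0; rest ⊤} | OUT={b:0; rest ⊤}
  B2: | IN={b:0; rest ⊤} | OUT={b:0, f:0; rest ⊤}
  B3: | IN={b:0, f:0; rest ⊤} | OUT={b:0, c:0, f:-1; rest ⊤}
  B4: | IN={b:0; rest ⊤} | OUT={b:0, e:0; rest ⊤}
  B5: | IN={b:0, e:0; rest ⊤} | OUT={b:0, d:0, e:0; rest ⊤}
  B6: | IN={b:0, d:0, e:0; rest ⊤} | OUT={b:0, d:0, e:0; rest ⊤}

Merge at B6: IN[B6] = OUT[B5] = {a: ⊤, b: 0, c: ⊤, d: 0, e: 0, f: ⊤}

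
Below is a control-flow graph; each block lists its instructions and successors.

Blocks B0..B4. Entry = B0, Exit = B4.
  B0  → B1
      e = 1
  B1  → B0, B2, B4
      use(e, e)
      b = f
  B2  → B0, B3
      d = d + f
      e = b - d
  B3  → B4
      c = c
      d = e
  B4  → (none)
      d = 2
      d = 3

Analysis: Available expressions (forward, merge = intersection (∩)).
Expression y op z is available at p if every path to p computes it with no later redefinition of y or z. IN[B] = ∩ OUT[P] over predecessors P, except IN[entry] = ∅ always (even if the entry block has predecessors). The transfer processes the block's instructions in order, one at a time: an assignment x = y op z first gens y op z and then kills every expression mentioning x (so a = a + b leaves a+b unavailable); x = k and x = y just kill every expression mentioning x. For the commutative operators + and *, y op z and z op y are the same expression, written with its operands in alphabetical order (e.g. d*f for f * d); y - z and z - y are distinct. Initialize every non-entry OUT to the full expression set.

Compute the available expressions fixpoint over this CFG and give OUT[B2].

Fixpoint table:
  B0:   IN={}   OUT={}
  B1:   IN={}   OUT={}
  B2:   IN={}   OUT={b-d}
  B3:   IN={b-d}   OUT={}
  B4:   IN={}   OUT={}

Merge at B2: IN[B2] = OUT[B1] = {}
Applying B2's transfer function to that IN value gives OUT[B2] (row B2 above).

Answer: {b-d}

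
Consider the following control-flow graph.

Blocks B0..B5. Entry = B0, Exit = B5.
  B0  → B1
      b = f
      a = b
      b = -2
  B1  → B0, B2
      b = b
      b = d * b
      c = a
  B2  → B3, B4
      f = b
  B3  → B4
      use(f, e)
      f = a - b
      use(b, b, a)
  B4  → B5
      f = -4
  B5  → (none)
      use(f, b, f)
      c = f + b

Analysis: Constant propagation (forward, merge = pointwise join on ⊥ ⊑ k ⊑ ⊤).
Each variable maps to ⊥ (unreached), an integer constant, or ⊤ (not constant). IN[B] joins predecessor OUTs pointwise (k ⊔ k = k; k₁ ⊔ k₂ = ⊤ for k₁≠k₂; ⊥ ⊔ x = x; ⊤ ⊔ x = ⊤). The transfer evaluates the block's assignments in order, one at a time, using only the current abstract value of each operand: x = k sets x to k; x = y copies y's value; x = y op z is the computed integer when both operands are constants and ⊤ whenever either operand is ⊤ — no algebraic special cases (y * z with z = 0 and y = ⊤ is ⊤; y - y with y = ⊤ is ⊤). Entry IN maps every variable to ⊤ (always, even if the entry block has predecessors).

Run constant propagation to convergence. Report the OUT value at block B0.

Fixpoint table:
  B0:   IN=(all ⊤)   OUT={b:-2; rest ⊤}
  B1:   IN={b:-2; rest ⊤}   OUT=(all ⊤)
  B2:   IN=(all ⊤)   OUT=(all ⊤)
  B3:   IN=(all ⊤)   OUT=(all ⊤)
  B4:   IN=(all ⊤)   OUT={f:-4; rest ⊤}
  B5:   IN={f:-4; rest ⊤}   OUT={f:-4; rest ⊤}

Merge at B0 (entry node, so the boundary value (all ⊤) is joined with the incoming edge(s)): IN[B0] = (all ⊤) ⊔ OUT[B1] = {a: ⊤, b: ⊤, c: ⊤, d: ⊤, e: ⊤, f: ⊤}
Applying B0's transfer function to that IN value gives OUT[B0] (row B0 above).

Answer: {a: ⊤, b: -2, c: ⊤, d: ⊤, e: ⊤, f: ⊤}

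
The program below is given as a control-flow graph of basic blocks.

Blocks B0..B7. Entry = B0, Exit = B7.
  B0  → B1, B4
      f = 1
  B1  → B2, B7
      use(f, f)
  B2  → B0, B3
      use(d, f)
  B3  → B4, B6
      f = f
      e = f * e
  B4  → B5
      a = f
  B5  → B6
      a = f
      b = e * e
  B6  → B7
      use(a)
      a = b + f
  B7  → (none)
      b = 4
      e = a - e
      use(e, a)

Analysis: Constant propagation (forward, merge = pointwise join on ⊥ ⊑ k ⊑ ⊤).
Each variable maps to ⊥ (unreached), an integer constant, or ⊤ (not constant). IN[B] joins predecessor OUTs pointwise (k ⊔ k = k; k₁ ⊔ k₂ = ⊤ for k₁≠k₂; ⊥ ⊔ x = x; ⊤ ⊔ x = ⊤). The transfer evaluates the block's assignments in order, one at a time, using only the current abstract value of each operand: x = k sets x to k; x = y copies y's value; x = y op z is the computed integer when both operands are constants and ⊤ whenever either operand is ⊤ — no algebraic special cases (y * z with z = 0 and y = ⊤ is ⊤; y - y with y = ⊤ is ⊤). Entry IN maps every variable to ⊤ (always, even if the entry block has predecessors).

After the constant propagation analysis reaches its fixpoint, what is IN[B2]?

Converged values:
  B0:   IN=(all ⊤)   OUT={f:1; rest ⊤}
  B1:   IN={f:1; rest ⊤}   OUT={f:1; rest ⊤}
  B2:   IN={f:1; rest ⊤}   OUT={f:1; rest ⊤}
  B3:   IN={f:1; rest ⊤}   OUT={f:1; rest ⊤}
  B4:   IN={f:1; rest ⊤}   OUT={a:1, f:1; rest ⊤}
  B5:   IN={a:1, f:1; rest ⊤}   OUT={a:1, f:1; rest ⊤}
  B6:   IN={f:1; rest ⊤}   OUT={f:1; rest ⊤}
  B7:   IN={f:1; rest ⊤}   OUT={b:4, f:1; rest ⊤}

Merge at B2: IN[B2] = OUT[B1] = {a: ⊤, b: ⊤, c: ⊤, d: ⊤, e: ⊤, f: 1}

Answer: {a: ⊤, b: ⊤, c: ⊤, d: ⊤, e: ⊤, f: 1}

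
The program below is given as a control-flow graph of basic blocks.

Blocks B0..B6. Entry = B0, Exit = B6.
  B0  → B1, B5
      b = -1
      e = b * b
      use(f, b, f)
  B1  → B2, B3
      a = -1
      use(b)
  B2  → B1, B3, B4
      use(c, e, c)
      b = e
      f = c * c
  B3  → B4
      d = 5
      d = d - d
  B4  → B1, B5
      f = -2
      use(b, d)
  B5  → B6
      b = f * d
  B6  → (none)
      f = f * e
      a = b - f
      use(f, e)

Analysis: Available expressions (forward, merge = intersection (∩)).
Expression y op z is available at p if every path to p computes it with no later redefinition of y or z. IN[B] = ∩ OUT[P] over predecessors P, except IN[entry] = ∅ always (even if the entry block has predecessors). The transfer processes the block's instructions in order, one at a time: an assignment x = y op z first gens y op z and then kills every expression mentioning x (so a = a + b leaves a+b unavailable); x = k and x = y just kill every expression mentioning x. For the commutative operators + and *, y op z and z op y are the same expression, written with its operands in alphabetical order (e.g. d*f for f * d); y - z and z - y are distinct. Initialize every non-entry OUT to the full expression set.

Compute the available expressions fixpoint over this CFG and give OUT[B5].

Answer: {d*f}

Working:
Fixpoint table:
  B0: | IN={} | OUT={b*b}
  B1: | IN={} | OUT={}
  B2: | IN={} | OUT={c*c}
  B3: | IN={} | OUT={}
  B4: | IN={} | OUT={}
  B5: | IN={} | OUT={d*f}
  B6: | IN={d*f} | OUT={b-f}

Merge at B5: IN[B5] = OUT[B0] ∩ OUT[B4] = {}
Applying B5's transfer function to that IN value gives OUT[B5] (row B5 above).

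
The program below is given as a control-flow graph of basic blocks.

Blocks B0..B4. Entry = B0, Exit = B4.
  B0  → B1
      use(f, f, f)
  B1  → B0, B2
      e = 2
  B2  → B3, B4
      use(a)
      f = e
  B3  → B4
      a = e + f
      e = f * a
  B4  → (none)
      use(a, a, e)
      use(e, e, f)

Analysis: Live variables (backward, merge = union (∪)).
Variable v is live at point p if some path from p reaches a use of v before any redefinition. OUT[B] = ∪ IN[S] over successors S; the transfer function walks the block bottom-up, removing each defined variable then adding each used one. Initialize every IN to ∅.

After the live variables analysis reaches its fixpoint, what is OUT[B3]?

Answer: {a, e, f}

Trace:
Converged values:
  B0:   IN={a, f}   OUT={a, f}
  B1:   IN={a, f}   OUT={a, e, f}
  B2:   IN={a, e}   OUT={a, e, f}
  B3:   IN={e, f}   OUT={a, e, f}
  B4:   IN={a, e, f}   OUT={}

Merge at B3: OUT[B3] = IN[B4] = {a, e, f}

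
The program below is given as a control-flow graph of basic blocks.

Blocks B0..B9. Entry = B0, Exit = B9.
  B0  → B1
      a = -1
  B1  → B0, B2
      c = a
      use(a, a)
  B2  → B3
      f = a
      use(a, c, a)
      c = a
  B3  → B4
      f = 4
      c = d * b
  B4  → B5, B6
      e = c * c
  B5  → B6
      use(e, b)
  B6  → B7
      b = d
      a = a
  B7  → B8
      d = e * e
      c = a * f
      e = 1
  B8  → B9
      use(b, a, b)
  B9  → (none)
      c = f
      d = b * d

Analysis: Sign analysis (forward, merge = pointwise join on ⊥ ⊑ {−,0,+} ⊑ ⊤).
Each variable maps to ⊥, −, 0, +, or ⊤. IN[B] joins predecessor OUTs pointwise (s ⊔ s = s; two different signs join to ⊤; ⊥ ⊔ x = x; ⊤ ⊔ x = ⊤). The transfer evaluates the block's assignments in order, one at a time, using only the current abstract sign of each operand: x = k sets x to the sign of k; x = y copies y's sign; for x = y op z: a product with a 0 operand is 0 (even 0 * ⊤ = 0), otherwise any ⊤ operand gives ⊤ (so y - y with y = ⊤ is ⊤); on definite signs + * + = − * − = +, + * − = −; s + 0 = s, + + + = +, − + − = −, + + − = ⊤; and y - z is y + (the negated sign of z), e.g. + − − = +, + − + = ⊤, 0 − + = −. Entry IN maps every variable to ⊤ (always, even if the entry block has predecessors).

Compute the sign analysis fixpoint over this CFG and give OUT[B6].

Per-block solution:
  B0: | IN=(all ⊤) | OUT={a:-; rest ⊤}
  B1: | IN={a:-; rest ⊤} | OUT={a:-, c:-; rest ⊤}
  B2: | IN={a:-, c:-; rest ⊤} | OUT={a:-, c:-, f:-; rest ⊤}
  B3: | IN={a:-, c:-, f:-; rest ⊤} | OUT={a:-, f:+; rest ⊤}
  B4: | IN={a:-, f:+; rest ⊤} | OUT={a:-, f:+; rest ⊤}
  B5: | IN={a:-, f:+; rest ⊤} | OUT={a:-, f:+; rest ⊤}
  B6: | IN={a:-, f:+; rest ⊤} | OUT={a:-, f:+; rest ⊤}
  B7: | IN={a:-, f:+; rest ⊤} | OUT={a:-, c:-, e:+, f:+; rest ⊤}
  B8: | IN={a:-, c:-, e:+, f:+; rest ⊤} | OUT={a:-, c:-, e:+, f:+; rest ⊤}
  B9: | IN={a:-, c:-, e:+, f:+; rest ⊤} | OUT={a:-, c:+, e:+, f:+; rest ⊤}

Merge at B6: IN[B6] = OUT[B4] ⊔ OUT[B5] = {a: -, b: ⊤, c: ⊤, d: ⊤, e: ⊤, f: +}
Applying B6's transfer function to that IN value gives OUT[B6] (row B6 above).

Answer: {a: -, b: ⊤, c: ⊤, d: ⊤, e: ⊤, f: +}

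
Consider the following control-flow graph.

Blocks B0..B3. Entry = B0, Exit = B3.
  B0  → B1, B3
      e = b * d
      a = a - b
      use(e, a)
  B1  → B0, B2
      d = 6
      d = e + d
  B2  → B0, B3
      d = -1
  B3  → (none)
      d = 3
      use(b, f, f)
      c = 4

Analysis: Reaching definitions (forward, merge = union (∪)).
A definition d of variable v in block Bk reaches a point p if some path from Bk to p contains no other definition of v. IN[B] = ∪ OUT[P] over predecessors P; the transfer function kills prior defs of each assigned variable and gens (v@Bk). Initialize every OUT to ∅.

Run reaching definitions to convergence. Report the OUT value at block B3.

Answer: {a@B0, c@B3, d@B3, e@B0}

Derivation:
Per-block solution:
  B0:   IN={a@B0, d@B1, d@B2, e@B0}   OUT={a@B0, d@B1, d@B2, e@B0}
  B1:   IN={a@B0, d@B1, d@B2, e@B0}   OUT={a@B0, d@B1, e@B0}
  B2:   IN={a@B0, d@B1, e@B0}   OUT={a@B0, d@B2, e@B0}
  B3:   IN={a@B0, d@B1, d@B2, e@B0}   OUT={a@B0, c@B3, d@B3, e@B0}

Merge at B3: IN[B3] = OUT[B0] ⊔ OUT[B2] = {a@B0, d@B1, d@B2, e@B0}
Applying B3's transfer function to that IN value gives OUT[B3] (row B3 above).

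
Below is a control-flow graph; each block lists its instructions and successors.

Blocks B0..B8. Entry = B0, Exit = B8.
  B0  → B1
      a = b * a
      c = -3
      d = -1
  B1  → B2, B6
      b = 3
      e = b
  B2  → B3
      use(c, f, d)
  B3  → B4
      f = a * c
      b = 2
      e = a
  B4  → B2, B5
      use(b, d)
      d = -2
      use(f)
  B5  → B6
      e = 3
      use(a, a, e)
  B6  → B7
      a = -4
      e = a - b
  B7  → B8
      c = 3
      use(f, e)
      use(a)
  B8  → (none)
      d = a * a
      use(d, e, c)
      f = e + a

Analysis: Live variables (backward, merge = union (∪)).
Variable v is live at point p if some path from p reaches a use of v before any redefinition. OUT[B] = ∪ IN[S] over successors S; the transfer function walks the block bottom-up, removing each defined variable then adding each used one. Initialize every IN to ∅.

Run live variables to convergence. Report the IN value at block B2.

Answer: {a, c, d, f}

Derivation:
Fixpoint table:
  B0:   IN={a, b, f}   OUT={a, c, d, f}
  B1:   IN={a, c, d, f}   OUT={a, b, c, d, f}
  B2:   IN={a, c, d, f}   OUT={a, c, d}
  B3:   IN={a, c, d}   OUT={a, b, c, d, f}
  B4:   IN={a, b, c, d, f}   OUT={a, b, c, d, f}
  B5:   IN={a, b, f}   OUT={b, f}
  B6:   IN={b, f}   OUT={a, e, f}
  B7:   IN={a, e, f}   OUT={a, c, e}
  B8:   IN={a, c, e}   OUT={}

Merge at B2: OUT[B2] = IN[B3] = {a, c, d}
Applying B2's transfer function to that OUT value gives IN[B2] (row B2 above).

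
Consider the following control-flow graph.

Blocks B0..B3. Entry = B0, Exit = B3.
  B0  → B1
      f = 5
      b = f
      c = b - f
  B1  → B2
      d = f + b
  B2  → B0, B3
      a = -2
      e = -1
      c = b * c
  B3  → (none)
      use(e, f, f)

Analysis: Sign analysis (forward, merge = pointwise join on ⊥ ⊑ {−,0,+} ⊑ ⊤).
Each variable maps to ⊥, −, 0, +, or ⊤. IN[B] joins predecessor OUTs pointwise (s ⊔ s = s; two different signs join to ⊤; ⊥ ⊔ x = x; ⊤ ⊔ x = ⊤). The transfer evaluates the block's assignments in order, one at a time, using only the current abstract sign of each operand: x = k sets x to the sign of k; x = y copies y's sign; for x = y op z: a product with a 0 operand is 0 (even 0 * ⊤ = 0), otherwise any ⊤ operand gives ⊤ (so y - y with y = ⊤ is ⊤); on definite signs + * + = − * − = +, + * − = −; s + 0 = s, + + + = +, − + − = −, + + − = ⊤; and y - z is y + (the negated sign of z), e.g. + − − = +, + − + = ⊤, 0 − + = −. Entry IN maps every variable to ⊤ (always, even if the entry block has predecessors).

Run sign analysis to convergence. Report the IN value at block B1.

Converged values:
  B0:   IN=(all ⊤)   OUT={b:+, f:+; rest ⊤}
  B1:   IN={b:+, f:+; rest ⊤}   OUT={b:+, d:+, f:+; rest ⊤}
  B2:   IN={b:+, d:+, f:+; rest ⊤}   OUT={a:-, b:+, d:+, e:-, f:+; rest ⊤}
  B3:   IN={a:-, b:+, d:+, e:-, f:+; rest ⊤}   OUT={a:-, b:+, d:+, e:-, f:+; rest ⊤}

Merge at B1: IN[B1] = OUT[B0] = {a: ⊤, b: +, c: ⊤, d: ⊤, e: ⊤, f: +}

Answer: {a: ⊤, b: +, c: ⊤, d: ⊤, e: ⊤, f: +}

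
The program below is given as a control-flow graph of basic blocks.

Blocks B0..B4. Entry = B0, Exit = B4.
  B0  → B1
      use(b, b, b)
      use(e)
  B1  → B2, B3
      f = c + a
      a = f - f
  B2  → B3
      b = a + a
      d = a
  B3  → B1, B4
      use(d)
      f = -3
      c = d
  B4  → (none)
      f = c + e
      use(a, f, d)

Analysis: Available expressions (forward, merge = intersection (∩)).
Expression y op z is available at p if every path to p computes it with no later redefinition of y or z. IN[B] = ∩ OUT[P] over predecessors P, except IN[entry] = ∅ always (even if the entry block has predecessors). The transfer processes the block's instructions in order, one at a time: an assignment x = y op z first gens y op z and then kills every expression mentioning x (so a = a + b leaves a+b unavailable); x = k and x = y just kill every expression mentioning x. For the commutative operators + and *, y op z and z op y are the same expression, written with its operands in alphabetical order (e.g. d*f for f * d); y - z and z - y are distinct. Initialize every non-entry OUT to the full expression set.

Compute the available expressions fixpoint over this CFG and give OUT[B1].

Fixpoint table:
  B0:  IN={}  OUT={}
  B1:  IN={}  OUT={f-f}
  B2:  IN={f-f}  OUT={a+a, f-f}
  B3:  IN={f-f}  OUT={}
  B4:  IN={}  OUT={c+e}

Merge at B1: IN[B1] = OUT[B0] ∩ OUT[B3] = {}
Applying B1's transfer function to that IN value gives OUT[B1] (row B1 above).

Answer: {f-f}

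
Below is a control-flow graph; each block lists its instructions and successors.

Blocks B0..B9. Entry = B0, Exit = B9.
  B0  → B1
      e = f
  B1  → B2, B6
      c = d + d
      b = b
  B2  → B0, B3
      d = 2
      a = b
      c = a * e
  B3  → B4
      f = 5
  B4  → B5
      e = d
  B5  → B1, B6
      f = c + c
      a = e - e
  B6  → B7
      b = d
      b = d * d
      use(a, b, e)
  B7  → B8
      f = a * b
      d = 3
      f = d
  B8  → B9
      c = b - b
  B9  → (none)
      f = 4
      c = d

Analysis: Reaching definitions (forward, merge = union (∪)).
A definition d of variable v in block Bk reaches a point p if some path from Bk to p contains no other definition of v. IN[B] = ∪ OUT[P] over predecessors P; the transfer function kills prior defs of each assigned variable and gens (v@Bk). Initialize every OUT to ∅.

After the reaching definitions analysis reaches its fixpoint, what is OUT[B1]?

Converged values:
  B0: | IN={a@B2, b@B1, c@B2, d@B2, e@B0, e@B4, f@B5} | OUT={a@B2, b@B1, c@B2, d@B2, e@B0, f@B5}
  B1: | IN={a@B2, a@B5, b@B1, c@B2, d@B2, e@B0, e@B4, f@B5} | OUT={a@B2, a@B5, b@B1, c@B1, d@B2, e@B0, e@B4, f@B5}
  B2: | IN={a@B2, a@B5, b@B1, c@B1, d@B2, e@B0, e@B4, f@B5} | OUT={a@B2, b@B1, c@B2, d@B2, e@B0, e@B4, f@B5}
  B3: | IN={a@B2, b@B1, c@B2, d@B2, e@B0, e@B4, f@B5} | OUT={a@B2, b@B1, c@B2, d@B2, e@B0, e@B4, f@B3}
  B4: | IN={a@B2, b@B1, c@B2, d@B2, e@B0, e@B4, f@B3} | OUT={a@B2, b@B1, c@B2, d@B2, e@B4, f@B3}
  B5: | IN={a@B2, b@B1, c@B2, d@B2, e@B4, f@B3} | OUT={a@B5, b@B1, c@B2, d@B2, e@B4, f@B5}
  B6: | IN={a@B2, a@B5, b@B1, c@B1, c@B2, d@B2, e@B0, e@B4, f@B5} | OUT={a@B2, a@B5, b@B6, c@B1, c@B2, d@B2, e@B0, e@B4, f@B5}
  B7: | IN={a@B2, a@B5, b@B6, c@B1, c@B2, d@B2, e@B0, e@B4, f@B5} | OUT={a@B2, a@B5, b@B6, c@B1, c@B2, d@B7, e@B0, e@B4, f@B7}
  B8: | IN={a@B2, a@B5, b@B6, c@B1, c@B2, d@B7, e@B0, e@B4, f@B7} | OUT={a@B2, a@B5, b@B6, c@B8, d@B7, e@B0, e@B4, f@B7}
  B9: | IN={a@B2, a@B5, b@B6, c@B8, d@B7, e@B0, e@B4, f@B7} | OUT={a@B2, a@B5, b@B6, c@B9, d@B7, e@B0, e@B4, f@B9}

Merge at B1: IN[B1] = OUT[B0] ⊔ OUT[B5] = {a@B2, a@B5, b@B1, c@B2, d@B2, e@B0, e@B4, f@B5}
Applying B1's transfer function to that IN value gives OUT[B1] (row B1 above).

Answer: {a@B2, a@B5, b@B1, c@B1, d@B2, e@B0, e@B4, f@B5}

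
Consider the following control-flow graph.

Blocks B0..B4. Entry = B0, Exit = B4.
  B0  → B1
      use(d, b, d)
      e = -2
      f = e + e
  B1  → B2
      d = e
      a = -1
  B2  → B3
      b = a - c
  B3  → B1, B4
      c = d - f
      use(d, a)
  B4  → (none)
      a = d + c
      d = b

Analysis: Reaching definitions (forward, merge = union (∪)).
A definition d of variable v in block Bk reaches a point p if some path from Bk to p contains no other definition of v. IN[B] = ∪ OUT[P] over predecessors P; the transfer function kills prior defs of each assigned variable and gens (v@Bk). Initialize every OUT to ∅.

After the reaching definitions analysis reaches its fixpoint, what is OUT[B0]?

Per-block solution:
  B0: | IN={} | OUT={e@B0, f@B0}
  B1: | IN={a@B1, b@B2, c@B3, d@B1, e@B0, f@B0} | OUT={a@B1, b@B2, c@B3, d@B1, e@B0, f@B0}
  B2: | IN={a@B1, b@B2, c@B3, d@B1, e@B0, f@B0} | OUT={a@B1, b@B2, c@B3, d@B1, e@B0, f@B0}
  B3: | IN={a@B1, b@B2, c@B3, d@B1, e@B0, f@B0} | OUT={a@B1, b@B2, c@B3, d@B1, e@B0, f@B0}
  B4: | IN={a@B1, b@B2, c@B3, d@B1, e@B0, f@B0} | OUT={a@B4, b@B2, c@B3, d@B4, e@B0, f@B0}

B0 is the boundary node: IN[B0] = {}
Applying B0's transfer function to that IN value gives OUT[B0] (row B0 above).

Answer: {e@B0, f@B0}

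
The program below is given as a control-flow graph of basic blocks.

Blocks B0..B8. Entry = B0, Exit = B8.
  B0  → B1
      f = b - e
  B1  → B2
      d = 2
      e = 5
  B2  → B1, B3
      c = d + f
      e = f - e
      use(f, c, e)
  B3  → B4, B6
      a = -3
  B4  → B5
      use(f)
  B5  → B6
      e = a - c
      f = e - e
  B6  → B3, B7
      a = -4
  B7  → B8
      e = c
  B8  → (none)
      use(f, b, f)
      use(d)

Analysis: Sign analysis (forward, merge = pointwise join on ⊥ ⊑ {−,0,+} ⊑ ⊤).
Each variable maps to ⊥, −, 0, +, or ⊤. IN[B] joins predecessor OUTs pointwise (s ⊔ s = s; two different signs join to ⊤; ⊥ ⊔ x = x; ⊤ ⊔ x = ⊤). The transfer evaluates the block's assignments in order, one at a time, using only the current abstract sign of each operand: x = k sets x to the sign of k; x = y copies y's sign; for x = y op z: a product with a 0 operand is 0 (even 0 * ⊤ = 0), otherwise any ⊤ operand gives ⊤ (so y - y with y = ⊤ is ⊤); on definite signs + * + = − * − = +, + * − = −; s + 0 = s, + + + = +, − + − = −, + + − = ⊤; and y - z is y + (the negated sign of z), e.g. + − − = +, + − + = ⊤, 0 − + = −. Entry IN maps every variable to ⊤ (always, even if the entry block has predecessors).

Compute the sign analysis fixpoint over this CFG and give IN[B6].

Fixpoint table:
  B0:  IN=(all ⊤)  OUT=(all ⊤)
  B1:  IN=(all ⊤)  OUT={d:+, e:+; rest ⊤}
  B2:  IN={d:+, e:+; rest ⊤}  OUT={d:+; rest ⊤}
  B3:  IN={d:+; rest ⊤}  OUT={a:-, d:+; rest ⊤}
  B4:  IN={a:-, d:+; rest ⊤}  OUT={a:-, d:+; rest ⊤}
  B5:  IN={a:-, d:+; rest ⊤}  OUT={a:-, d:+; rest ⊤}
  B6:  IN={a:-, d:+; rest ⊤}  OUT={a:-, d:+; rest ⊤}
  B7:  IN={a:-, d:+; rest ⊤}  OUT={a:-, d:+; rest ⊤}
  B8:  IN={a:-, d:+; rest ⊤}  OUT={a:-, d:+; rest ⊤}

Merge at B6: IN[B6] = OUT[B3] ⊔ OUT[B5] = {a: -, b: ⊤, c: ⊤, d: +, e: ⊤, f: ⊤}

Answer: {a: -, b: ⊤, c: ⊤, d: +, e: ⊤, f: ⊤}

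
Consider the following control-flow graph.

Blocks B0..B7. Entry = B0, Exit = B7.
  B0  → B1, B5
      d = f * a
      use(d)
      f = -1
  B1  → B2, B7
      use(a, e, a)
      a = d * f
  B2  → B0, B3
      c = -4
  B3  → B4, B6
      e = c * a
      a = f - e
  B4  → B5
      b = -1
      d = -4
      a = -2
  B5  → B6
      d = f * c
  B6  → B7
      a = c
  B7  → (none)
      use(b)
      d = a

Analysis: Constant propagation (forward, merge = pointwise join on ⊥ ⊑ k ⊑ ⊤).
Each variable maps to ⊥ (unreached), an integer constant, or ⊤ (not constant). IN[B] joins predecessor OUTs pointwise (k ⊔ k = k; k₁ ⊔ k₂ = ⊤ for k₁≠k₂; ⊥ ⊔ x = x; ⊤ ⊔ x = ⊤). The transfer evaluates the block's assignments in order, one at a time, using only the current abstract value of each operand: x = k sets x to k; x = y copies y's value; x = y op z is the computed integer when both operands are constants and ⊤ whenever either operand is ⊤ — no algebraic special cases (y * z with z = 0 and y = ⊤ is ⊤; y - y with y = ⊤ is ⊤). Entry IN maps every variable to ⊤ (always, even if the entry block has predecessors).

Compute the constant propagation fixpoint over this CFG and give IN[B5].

Converged values:
  B0:   IN=(all ⊤)   OUT={f:-1; rest ⊤}
  B1:   IN={f:-1; rest ⊤}   OUT={f:-1; rest ⊤}
  B2:   IN={f:-1; rest ⊤}   OUT={c:-4, f:-1; rest ⊤}
  B3:   IN={c:-4, f:-1; rest ⊤}   OUT={c:-4, f:-1; rest ⊤}
  B4:   IN={c:-4, f:-1; rest ⊤}   OUT={a:-2, b:-1, c:-4, d:-4, f:-1; rest ⊤}
  B5:   IN={f:-1; rest ⊤}   OUT={f:-1; rest ⊤}
  B6:   IN={f:-1; rest ⊤}   OUT={f:-1; rest ⊤}
  B7:   IN={f:-1; rest ⊤}   OUT={f:-1; rest ⊤}

Merge at B5: IN[B5] = OUT[B0] ⊔ OUT[B4] = {a: ⊤, b: ⊤, c: ⊤, d: ⊤, e: ⊤, f: -1}

Answer: {a: ⊤, b: ⊤, c: ⊤, d: ⊤, e: ⊤, f: -1}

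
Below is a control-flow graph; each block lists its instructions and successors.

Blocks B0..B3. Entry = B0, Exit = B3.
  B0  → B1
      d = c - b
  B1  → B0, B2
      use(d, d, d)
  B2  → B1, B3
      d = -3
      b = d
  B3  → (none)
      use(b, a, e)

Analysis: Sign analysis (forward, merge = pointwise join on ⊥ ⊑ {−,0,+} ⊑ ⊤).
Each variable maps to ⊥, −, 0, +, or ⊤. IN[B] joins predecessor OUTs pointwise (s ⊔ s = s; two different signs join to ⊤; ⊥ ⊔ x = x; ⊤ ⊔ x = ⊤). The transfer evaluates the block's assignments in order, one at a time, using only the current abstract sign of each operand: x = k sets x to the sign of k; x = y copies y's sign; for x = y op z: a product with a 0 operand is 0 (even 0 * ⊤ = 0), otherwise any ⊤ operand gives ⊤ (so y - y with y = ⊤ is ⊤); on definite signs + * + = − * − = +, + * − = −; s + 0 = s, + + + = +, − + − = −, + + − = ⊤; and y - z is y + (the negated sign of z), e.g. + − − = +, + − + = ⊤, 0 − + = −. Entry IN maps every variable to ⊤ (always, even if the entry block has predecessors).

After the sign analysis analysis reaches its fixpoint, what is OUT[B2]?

Answer: {a: ⊤, b: -, c: ⊤, d: -, e: ⊤, f: ⊤}

Trace:
Fixpoint table:
  B0: | IN=(all ⊤) | OUT=(all ⊤)
  B1: | IN=(all ⊤) | OUT=(all ⊤)
  B2: | IN=(all ⊤) | OUT={b:-, d:-; rest ⊤}
  B3: | IN={b:-, d:-; rest ⊤} | OUT={b:-, d:-; rest ⊤}

Merge at B2: IN[B2] = OUT[B1] = {a: ⊤, b: ⊤, c: ⊤, d: ⊤, e: ⊤, f: ⊤}
Applying B2's transfer function to that IN value gives OUT[B2] (row B2 above).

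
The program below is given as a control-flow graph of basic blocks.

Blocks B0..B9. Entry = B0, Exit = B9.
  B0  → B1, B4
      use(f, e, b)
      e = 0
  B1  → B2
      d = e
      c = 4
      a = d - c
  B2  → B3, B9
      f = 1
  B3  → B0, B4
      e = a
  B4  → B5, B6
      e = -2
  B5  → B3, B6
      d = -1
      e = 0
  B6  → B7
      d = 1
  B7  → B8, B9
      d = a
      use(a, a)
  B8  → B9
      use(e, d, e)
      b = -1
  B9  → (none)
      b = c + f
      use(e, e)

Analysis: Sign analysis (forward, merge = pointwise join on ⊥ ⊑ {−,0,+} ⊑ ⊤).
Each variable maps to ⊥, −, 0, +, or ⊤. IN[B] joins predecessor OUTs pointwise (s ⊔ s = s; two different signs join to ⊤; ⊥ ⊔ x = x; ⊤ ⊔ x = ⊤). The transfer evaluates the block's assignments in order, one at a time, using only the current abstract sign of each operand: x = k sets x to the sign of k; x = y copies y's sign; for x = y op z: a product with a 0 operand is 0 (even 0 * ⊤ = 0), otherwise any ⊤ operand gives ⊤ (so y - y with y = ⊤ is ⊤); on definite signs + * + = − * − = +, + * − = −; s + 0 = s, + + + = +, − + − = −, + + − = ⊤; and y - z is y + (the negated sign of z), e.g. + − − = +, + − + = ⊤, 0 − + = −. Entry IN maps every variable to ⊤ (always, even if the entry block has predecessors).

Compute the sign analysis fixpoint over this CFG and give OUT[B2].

Answer: {a: -, b: ⊤, c: +, d: 0, e: 0, f: +}

Derivation:
Per-block solution:
  B0:  IN=(all ⊤)  OUT={e:0; rest ⊤}
  B1:  IN={e:0; rest ⊤}  OUT={a:-, c:+, d:0, e:0; rest ⊤}
  B2:  IN={a:-, c:+, d:0, e:0; rest ⊤}  OUT={a:-, c:+, d:0, e:0, f:+; rest ⊤}
  B3:  IN={e:0; rest ⊤}  OUT=(all ⊤)
  B4:  IN=(all ⊤)  OUT={e:-; rest ⊤}
  B5:  IN={e:-; rest ⊤}  OUT={d:-, e:0; rest ⊤}
  B6:  IN=(all ⊤)  OUT={d:+; rest ⊤}
  B7:  IN={d:+; rest ⊤}  OUT=(all ⊤)
  B8:  IN=(all ⊤)  OUT={b:-; rest ⊤}
  B9:  IN=(all ⊤)  OUT=(all ⊤)

Merge at B2: IN[B2] = OUT[B1] = {a: -, b: ⊤, c: +, d: 0, e: 0, f: ⊤}
Applying B2's transfer function to that IN value gives OUT[B2] (row B2 above).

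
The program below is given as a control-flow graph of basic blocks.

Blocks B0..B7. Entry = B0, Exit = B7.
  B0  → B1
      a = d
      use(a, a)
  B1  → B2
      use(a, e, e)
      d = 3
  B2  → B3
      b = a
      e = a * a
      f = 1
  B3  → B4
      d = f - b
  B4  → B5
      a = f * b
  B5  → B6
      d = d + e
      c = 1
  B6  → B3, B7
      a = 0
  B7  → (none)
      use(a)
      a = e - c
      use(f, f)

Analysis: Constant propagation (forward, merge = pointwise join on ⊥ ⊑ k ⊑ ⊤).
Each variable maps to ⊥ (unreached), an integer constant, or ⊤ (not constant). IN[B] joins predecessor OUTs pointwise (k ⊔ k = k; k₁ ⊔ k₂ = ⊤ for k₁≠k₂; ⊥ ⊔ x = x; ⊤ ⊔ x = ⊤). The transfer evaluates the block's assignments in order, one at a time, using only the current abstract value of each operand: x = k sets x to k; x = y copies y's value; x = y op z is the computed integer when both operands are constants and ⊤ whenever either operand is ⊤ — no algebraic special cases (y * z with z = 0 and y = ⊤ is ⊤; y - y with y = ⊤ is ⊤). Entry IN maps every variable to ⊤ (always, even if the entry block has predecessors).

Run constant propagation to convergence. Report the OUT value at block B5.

Answer: {a: ⊤, b: ⊤, c: 1, d: ⊤, e: ⊤, f: 1}

Trace:
Converged values:
  B0:  IN=(all ⊤)  OUT=(all ⊤)
  B1:  IN=(all ⊤)  OUT={d:3; rest ⊤}
  B2:  IN={d:3; rest ⊤}  OUT={d:3, f:1; rest ⊤}
  B3:  IN={f:1; rest ⊤}  OUT={f:1; rest ⊤}
  B4:  IN={f:1; rest ⊤}  OUT={f:1; rest ⊤}
  B5:  IN={f:1; rest ⊤}  OUT={c:1, f:1; rest ⊤}
  B6:  IN={c:1, f:1; rest ⊤}  OUT={a:0, c:1, f:1; rest ⊤}
  B7:  IN={a:0, c:1, f:1; rest ⊤}  OUT={c:1, f:1; rest ⊤}

Merge at B5: IN[B5] = OUT[B4] = {a: ⊤, b: ⊤, c: ⊤, d: ⊤, e: ⊤, f: 1}
Applying B5's transfer function to that IN value gives OUT[B5] (row B5 above).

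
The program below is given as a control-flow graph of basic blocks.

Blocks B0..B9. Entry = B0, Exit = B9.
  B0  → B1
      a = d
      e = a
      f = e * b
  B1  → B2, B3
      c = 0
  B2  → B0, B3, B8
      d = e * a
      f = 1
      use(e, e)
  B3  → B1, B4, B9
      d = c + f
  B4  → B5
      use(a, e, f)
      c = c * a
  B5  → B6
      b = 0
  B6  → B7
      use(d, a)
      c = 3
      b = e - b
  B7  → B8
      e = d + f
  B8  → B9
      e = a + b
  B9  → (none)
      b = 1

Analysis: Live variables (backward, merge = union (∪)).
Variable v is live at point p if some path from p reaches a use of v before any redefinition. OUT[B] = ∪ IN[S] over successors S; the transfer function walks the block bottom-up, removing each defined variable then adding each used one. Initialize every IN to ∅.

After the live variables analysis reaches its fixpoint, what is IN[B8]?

Fixpoint table:
  B0:   IN={b, d}   OUT={a, b, e, f}
  B1:   IN={a, b, e, f}   OUT={a, b, c, e, f}
  B2:   IN={a, b, c, e}   OUT={a, b, c, d, e, f}
  B3:   IN={a, b, c, e, f}   OUT={a, b, c, d, e, f}
  B4:   IN={a, c, d, e, f}   OUT={a, d, e, f}
  B5:   IN={a, d, e, f}   OUT={a, b, d, e, f}
  B6:   IN={a, b, d, e, f}   OUT={a, b, d, f}
  B7:   IN={a, b, d, f}   OUT={a, b}
  B8:   IN={a, b}   OUT={}
  B9:   IN={}   OUT={}

Merge at B8: OUT[B8] = IN[B9] = {}
Applying B8's transfer function to that OUT value gives IN[B8] (row B8 above).

Answer: {a, b}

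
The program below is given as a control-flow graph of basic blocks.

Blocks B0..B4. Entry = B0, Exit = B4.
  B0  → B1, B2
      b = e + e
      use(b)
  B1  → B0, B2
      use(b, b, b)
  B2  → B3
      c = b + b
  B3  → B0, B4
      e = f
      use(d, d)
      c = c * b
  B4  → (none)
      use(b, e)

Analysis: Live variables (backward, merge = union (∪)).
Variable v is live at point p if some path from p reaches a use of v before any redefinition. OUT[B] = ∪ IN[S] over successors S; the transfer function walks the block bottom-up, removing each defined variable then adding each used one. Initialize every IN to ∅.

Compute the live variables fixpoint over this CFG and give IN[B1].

Fixpoint table:
  B0: | IN={d, e, f} | OUT={b, d, e, f}
  B1: | IN={b, d, e, f} | OUT={b, d, e, f}
  B2: | IN={b, d, f} | OUT={b, c, d, f}
  B3: | IN={b, c, d, f} | OUT={b, d, e, f}
  B4: | IN={b, e} | OUT={}

Merge at B1: OUT[B1] = IN[B0] ⊔ IN[B2] = {b, d, e, f}
Applying B1's transfer function to that OUT value gives IN[B1] (row B1 above).

Answer: {b, d, e, f}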